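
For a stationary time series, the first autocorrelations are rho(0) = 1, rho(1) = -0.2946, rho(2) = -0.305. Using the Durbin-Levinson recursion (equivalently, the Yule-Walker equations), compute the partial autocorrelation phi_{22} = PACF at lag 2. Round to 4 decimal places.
\phi_{22} = -0.4290

The PACF at lag k is phi_{kk}, the last component of the solution
to the Yule-Walker system G_k phi = r_k where
  (G_k)_{ij} = rho(|i - j|), (r_k)_i = rho(i), i,j = 1..k.
Equivalently, Durbin-Levinson gives phi_{kk} iteratively:
  phi_{11} = rho(1)
  phi_{kk} = [rho(k) - sum_{j=1..k-1} phi_{k-1,j} rho(k-j)]
            / [1 - sum_{j=1..k-1} phi_{k-1,j} rho(j)],
  phi_{k,j} = phi_{k-1,j} - phi_{kk} phi_{k-1,k-j},  j = 1..k-1.
Step k = 1:
  phi_11 = rho(1) = -0.2946.
Step k = 2:
  phi_22 = [rho(2) - phi_11 rho(1)] / [1 - phi_11 rho(1)] = [-0.305 - (-0.2946)(-0.2946)] / [1 - (-0.2946)(-0.2946)]
         = -0.39178916 / 0.91321084 = -0.429.
Therefore phi_{22} = -0.4290.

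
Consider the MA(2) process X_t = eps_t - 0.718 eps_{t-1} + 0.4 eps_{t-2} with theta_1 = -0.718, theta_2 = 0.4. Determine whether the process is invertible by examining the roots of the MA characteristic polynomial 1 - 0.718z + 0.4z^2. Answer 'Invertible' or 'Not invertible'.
\text{Invertible}

The MA(q) characteristic polynomial is P(z) = 1 - 0.718z + 0.4z^2.
Invertibility requires all roots to lie outside the unit circle, i.e. |z| > 1 for every root.
Set 1 + (-0.718) z + (0.4) z^2 = 0, i.e. a z^2 + b z + c = 0 with a = 0.4, b = -0.718, c = 1.
Discriminant D = b^2 - 4ac = (-0.718)^2 - 4*(0.4)*1 = 0.515524 - (1.6) = -1.084476.
D < 0, so the roots are the complex-conjugate pair z = (-b +/- i sqrt(-D)) / (2a) = 0.8975 +/- 1.3017i.
For a conjugate pair |z|^2 = z * conj(z) = (product of roots) = c/a = 1/(0.4) = 2.5, so |z| = sqrt(2.5) = 1.5811 for both roots.
Moduli of all roots: 1.5811, 1.5811.
All moduli strictly greater than 1? Yes.
Verdict: Invertible.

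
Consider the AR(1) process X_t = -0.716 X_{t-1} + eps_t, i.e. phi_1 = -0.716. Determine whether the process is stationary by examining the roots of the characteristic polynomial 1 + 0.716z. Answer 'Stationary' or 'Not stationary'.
\text{Stationary}

The AR(p) characteristic polynomial is P(z) = 1 + 0.716z.
Stationarity requires all roots to lie outside the unit circle, i.e. |z| > 1 for every root.
This is linear in z: 1 + (0.716) z = 0  =>  z = -1/(0.716) = -1.396648,  |z| = 1.396648.
Moduli of all roots: 1.3966.
All moduli strictly greater than 1? Yes.
Verdict: Stationary.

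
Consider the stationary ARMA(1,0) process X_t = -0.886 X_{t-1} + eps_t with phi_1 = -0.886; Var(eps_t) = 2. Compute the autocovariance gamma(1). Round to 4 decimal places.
\gamma(1) = -8.2417

Multiply the model equation by X_{t-k} and take expectations. With theta_0 = psi_0 = 1 and psi_j the MA(infinity) weights, this gives
  gamma(k) - sum_i phi_i gamma(k-i) = c_k,
  c_k = sigma^2 * sum_{j=k..q} theta_j psi_{j-k}   (c_k = 0 for k > q),
using gamma(-m) = gamma(m).
Pure AR (q = 0): c_0 = sigma^2 = 2, c_k = 0 for k >= 1.
Equations for k = 0 and k = 1 (AR order 1):
  gamma(0) = phi_1 gamma(1) + c_0
  gamma(1) = phi_1 gamma(0) + c_1
Substituting the second into the first: gamma(0) (1 - phi_1^2) = c_0 + phi_1 c_1, so
  gamma(0) = c_0 / (1 - phi_1^2) = 2 / (1 - (-0.886)^2) = 2 / 0.215004 = 9.302153.
  gamma(1) = phi_1 gamma(0) = (-0.886)(9.302153) = -8.241707.
Therefore gamma(1) = -8.2417 (to 4 decimal places).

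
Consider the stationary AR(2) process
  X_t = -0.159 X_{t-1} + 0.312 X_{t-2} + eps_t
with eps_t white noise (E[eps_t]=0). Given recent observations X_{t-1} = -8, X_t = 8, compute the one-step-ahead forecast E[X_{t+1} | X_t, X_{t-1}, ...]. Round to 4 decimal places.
E[X_{t+1} \mid \mathcal F_t] = -3.7680

For an AR(p) model X_t = c + sum_i phi_i X_{t-i} + eps_t, the
one-step-ahead conditional mean is
  E[X_{t+1} | X_t, ...] = c + sum_i phi_i X_{t+1-i}.
Substitute known values:
  E[X_{t+1} | ...] = (-0.159) * (8) + (0.312) * (-8)
                   = -3.7680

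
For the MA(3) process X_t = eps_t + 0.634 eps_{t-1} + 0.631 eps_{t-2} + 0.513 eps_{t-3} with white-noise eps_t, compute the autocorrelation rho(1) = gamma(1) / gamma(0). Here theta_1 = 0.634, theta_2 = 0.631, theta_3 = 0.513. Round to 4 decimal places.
\rho(1) = 0.6581

For an MA(q) process with theta_0 = 1, the autocovariance is
  gamma(k) = sigma^2 * sum_{i=0..q-k} theta_i * theta_{i+k},
and rho(k) = gamma(k) / gamma(0). Sigma^2 cancels.
  numerator   = (1)*(0.634) + (0.634)*(0.631) + (0.631)*(0.513) = 1.357757.
  denominator = (1)^2 + (0.634)^2 + (0.631)^2 + (0.513)^2 = 2.063286.
  rho(1) = 1.357757 / 2.063286 = 0.6581.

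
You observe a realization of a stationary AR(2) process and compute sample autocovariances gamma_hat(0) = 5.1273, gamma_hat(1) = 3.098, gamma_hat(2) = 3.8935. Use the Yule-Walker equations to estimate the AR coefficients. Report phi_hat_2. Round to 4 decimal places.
\hat\phi_{2} = 0.6210

The Yule-Walker equations for an AR(p) process read, in matrix form,
  Gamma_p phi = r_p,   with   (Gamma_p)_{ij} = gamma(|i - j|),
                       (r_p)_i = gamma(i),   i,j = 1..p.
Substitute the sample gammas (Toeplitz matrix and right-hand side of size 2):
  Gamma_p = [[5.1273, 3.098], [3.098, 5.1273]]
  r_p     = [3.098, 3.8935]
Written out:
  5.1273 phi_1 + 3.098 phi_2 = 3.098
  3.098 phi_1 + 5.1273 phi_2 = 3.8935
Solve by Cramer's rule:
  det = gamma(0)^2 - gamma(1)^2 = (5.1273)^2 - (3.098)^2 = 26.28920529 - 9.597604 = 16.69160129
  phi_hat_1 = [gamma(1) gamma(0) - gamma(1) gamma(2)] / det = [(3.098)(5.1273) - (3.098)(3.8935)] / 16.69160129 = 3.8223124 / 16.69160129 = 0.229
  phi_hat_2 = [gamma(0) gamma(2) - gamma(1)^2] / det = [(5.1273)(3.8935) - (3.098)^2] / 16.69160129 = 10.36553855 / 16.69160129 = 0.621
So phi_hat = [0.2290, 0.6210].
Therefore phi_hat_2 = 0.6210.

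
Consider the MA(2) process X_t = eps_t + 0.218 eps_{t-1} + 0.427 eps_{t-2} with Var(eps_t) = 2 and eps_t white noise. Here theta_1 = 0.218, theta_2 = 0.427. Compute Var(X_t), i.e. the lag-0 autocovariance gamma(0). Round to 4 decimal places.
\gamma(0) = 2.4597

For an MA(q) process X_t = eps_t + sum_i theta_i eps_{t-i} with
Var(eps_t) = sigma^2, the variance is
  gamma(0) = sigma^2 * (1 + sum_i theta_i^2).
  sum_i theta_i^2 = (0.218)^2 + (0.427)^2 = 0.047524 + 0.182329 = 0.229853.
  gamma(0) = 2 * (1 + 0.229853) = 2 * 1.229853 = 2.459706, which rounds to 2.4597.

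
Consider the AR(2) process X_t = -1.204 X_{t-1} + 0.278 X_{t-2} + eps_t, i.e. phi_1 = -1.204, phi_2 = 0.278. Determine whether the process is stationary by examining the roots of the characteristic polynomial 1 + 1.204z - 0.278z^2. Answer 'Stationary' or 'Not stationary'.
\text{Not stationary}

The AR(p) characteristic polynomial is P(z) = 1 + 1.204z - 0.278z^2.
Stationarity requires all roots to lie outside the unit circle, i.e. |z| > 1 for every root.
Set 1 + (1.204) z + (-0.278) z^2 = 0, i.e. a z^2 + b z + c = 0 with a = -0.278, b = 1.204, c = 1.
Discriminant D = b^2 - 4ac = (1.204)^2 - 4*(-0.278)*1 = 1.449616 - (-1.112) = 2.561616.
D >= 0, so the roots are real: z = (-b +/- sqrt(D)) / (2a) = (-1.204 +/- 1.600505) / (-0.556).
  z_1 = (-1.204 + 1.600505) / (-0.556) = -0.7131,   |z_1| = 0.7131.
  z_2 = (-1.204 - 1.600505) / (-0.556) = 5.0441,   |z_2| = 5.0441.
Moduli of all roots: 0.7131, 5.0441.
All moduli strictly greater than 1? No.
Verdict: Not stationary.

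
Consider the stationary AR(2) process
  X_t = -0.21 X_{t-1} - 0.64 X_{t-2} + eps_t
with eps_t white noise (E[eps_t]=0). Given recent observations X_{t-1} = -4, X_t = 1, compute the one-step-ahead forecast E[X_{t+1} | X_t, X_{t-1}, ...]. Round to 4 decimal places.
E[X_{t+1} \mid \mathcal F_t] = 2.3500

For an AR(p) model X_t = c + sum_i phi_i X_{t-i} + eps_t, the
one-step-ahead conditional mean is
  E[X_{t+1} | X_t, ...] = c + sum_i phi_i X_{t+1-i}.
Substitute known values:
  E[X_{t+1} | ...] = (-0.21) * (1) + (-0.64) * (-4)
                   = 2.3500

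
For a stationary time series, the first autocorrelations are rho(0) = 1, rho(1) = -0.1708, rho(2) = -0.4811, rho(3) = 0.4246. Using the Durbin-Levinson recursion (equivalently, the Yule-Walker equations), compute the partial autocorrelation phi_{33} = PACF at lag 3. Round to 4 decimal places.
\phi_{33} = 0.2981

The PACF at lag k is phi_{kk}, the last component of the solution
to the Yule-Walker system G_k phi = r_k where
  (G_k)_{ij} = rho(|i - j|), (r_k)_i = rho(i), i,j = 1..k.
Equivalently, Durbin-Levinson gives phi_{kk} iteratively:
  phi_{11} = rho(1)
  phi_{kk} = [rho(k) - sum_{j=1..k-1} phi_{k-1,j} rho(k-j)]
            / [1 - sum_{j=1..k-1} phi_{k-1,j} rho(j)],
  phi_{k,j} = phi_{k-1,j} - phi_{kk} phi_{k-1,k-j},  j = 1..k-1.
Step k = 1:
  phi_11 = rho(1) = -0.1708.
Step k = 2:
  phi_22 = [rho(2) - phi_11 rho(1)] / [1 - phi_11 rho(1)] = [-0.4811 - (-0.1708)(-0.1708)] / [1 - (-0.1708)(-0.1708)]
         = -0.51027264 / 0.97082736 = -0.525606.
  Update: phi_21 = phi_11 - phi_22 phi_11 = -0.1708 - (-0.525606)(-0.1708) = -0.260573.
Step k = 3:
  phi_33 = [rho(3) - phi_21 rho(2) - phi_22 rho(1)] / [1 - phi_21 rho(1) - phi_22 rho(2)]
    numerator   = 0.4246 - (-0.260573)(-0.4811) - (-0.525606)(-0.1708) = 0.20946459
    denominator = 1 - (-0.260573)(-0.1708) - (-0.525606)(-0.4811) = 0.70262502
  phi_33 = 0.20946459 / 0.70262502 = 0.2981.
Therefore phi_{33} = 0.2981.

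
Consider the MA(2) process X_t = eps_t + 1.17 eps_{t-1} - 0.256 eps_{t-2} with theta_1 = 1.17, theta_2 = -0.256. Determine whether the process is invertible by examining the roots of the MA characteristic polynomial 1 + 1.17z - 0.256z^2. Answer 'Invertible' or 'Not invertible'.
\text{Not invertible}

The MA(q) characteristic polynomial is P(z) = 1 + 1.17z - 0.256z^2.
Invertibility requires all roots to lie outside the unit circle, i.e. |z| > 1 for every root.
Set 1 + (1.17) z + (-0.256) z^2 = 0, i.e. a z^2 + b z + c = 0 with a = -0.256, b = 1.17, c = 1.
Discriminant D = b^2 - 4ac = (1.17)^2 - 4*(-0.256)*1 = 1.3689 - (-1.024) = 2.3929.
D >= 0, so the roots are real: z = (-b +/- sqrt(D)) / (2a) = (-1.17 +/- 1.5469) / (-0.512).
  z_1 = (-1.17 + 1.5469) / (-0.512) = -0.7361,   |z_1| = 0.7361.
  z_2 = (-1.17 - 1.5469) / (-0.512) = 5.3064,   |z_2| = 5.3064.
Moduli of all roots: 0.7361, 5.3064.
All moduli strictly greater than 1? No.
Verdict: Not invertible.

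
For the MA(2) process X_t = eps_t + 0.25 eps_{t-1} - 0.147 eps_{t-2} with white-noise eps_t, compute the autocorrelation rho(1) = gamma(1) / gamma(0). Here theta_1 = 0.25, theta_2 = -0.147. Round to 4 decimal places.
\rho(1) = 0.1967

For an MA(q) process with theta_0 = 1, the autocovariance is
  gamma(k) = sigma^2 * sum_{i=0..q-k} theta_i * theta_{i+k},
and rho(k) = gamma(k) / gamma(0). Sigma^2 cancels.
  numerator   = (1)*(0.25) + (0.25)*(-0.147) = 0.21325.
  denominator = (1)^2 + (0.25)^2 + (-0.147)^2 = 1.084109.
  rho(1) = 0.21325 / 1.084109 = 0.1967.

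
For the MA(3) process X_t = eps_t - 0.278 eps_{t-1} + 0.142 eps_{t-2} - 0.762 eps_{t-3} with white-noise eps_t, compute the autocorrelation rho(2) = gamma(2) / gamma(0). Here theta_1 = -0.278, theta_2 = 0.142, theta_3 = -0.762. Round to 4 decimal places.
\rho(2) = 0.2109

For an MA(q) process with theta_0 = 1, the autocovariance is
  gamma(k) = sigma^2 * sum_{i=0..q-k} theta_i * theta_{i+k},
and rho(k) = gamma(k) / gamma(0). Sigma^2 cancels.
  numerator   = (1)*(0.142) + (-0.278)*(-0.762) = 0.353836.
  denominator = (1)^2 + (-0.278)^2 + (0.142)^2 + (-0.762)^2 = 1.678092.
  rho(2) = 0.353836 / 1.678092 = 0.2109.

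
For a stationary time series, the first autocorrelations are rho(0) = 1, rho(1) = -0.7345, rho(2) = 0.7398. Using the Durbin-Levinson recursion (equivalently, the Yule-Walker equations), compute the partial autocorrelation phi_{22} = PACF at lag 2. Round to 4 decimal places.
\phi_{22} = 0.4350

The PACF at lag k is phi_{kk}, the last component of the solution
to the Yule-Walker system G_k phi = r_k where
  (G_k)_{ij} = rho(|i - j|), (r_k)_i = rho(i), i,j = 1..k.
Equivalently, Durbin-Levinson gives phi_{kk} iteratively:
  phi_{11} = rho(1)
  phi_{kk} = [rho(k) - sum_{j=1..k-1} phi_{k-1,j} rho(k-j)]
            / [1 - sum_{j=1..k-1} phi_{k-1,j} rho(j)],
  phi_{k,j} = phi_{k-1,j} - phi_{kk} phi_{k-1,k-j},  j = 1..k-1.
Step k = 1:
  phi_11 = rho(1) = -0.7345.
Step k = 2:
  phi_22 = [rho(2) - phi_11 rho(1)] / [1 - phi_11 rho(1)] = [0.7398 - (-0.7345)(-0.7345)] / [1 - (-0.7345)(-0.7345)]
         = 0.20030975 / 0.46050975 = 0.435.
Therefore phi_{22} = 0.4350.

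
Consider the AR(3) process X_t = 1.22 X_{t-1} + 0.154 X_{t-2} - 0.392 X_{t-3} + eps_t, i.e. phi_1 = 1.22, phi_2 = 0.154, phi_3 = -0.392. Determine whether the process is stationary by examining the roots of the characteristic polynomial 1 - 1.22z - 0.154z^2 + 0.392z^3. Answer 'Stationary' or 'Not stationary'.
\text{Stationary}

The AR(p) characteristic polynomial is P(z) = 1 - 1.22z - 0.154z^2 + 0.392z^3.
Stationarity requires all roots to lie outside the unit circle, i.e. |z| > 1 for every root.
Degree 3: look for a simple real root z0 first, then factor out (1 - z/z0) and solve the remaining quadratic.
Testing z0 = 1.25: P(1.25) = 1 + (-1.22)(1.25) + (-0.154)(1.25)^2 + (0.392)(1.25)^3
  = 1 + (-1.525) + (-0.240625) + (0.765625) = 0.  So z_0 = 1.25 is a root, |z_0| = 1.25.
Divide out the factor (1 - 0.8 z) = (1 - z/z0) (since 1/z0 = 0.8):
  P(z) = (1 - 0.8 z)(1 + (-0.42) z + (-0.49) z^2)
  [check: z-coef -0.42 - (0.8) = -1.22; z^2-coef -0.49 - (0.8)(-0.42) = -0.154; z^3-coef -(0.8)(-0.49) = 0.392.]
Remaining roots from the quadratic factor 1 + (-0.42) z + (-0.49) z^2:
  Set 1 + (-0.42) z + (-0.49) z^2 = 0, i.e. a z^2 + b z + c = 0 with a = -0.49, b = -0.42, c = 1.
  Discriminant D = b^2 - 4ac = (-0.42)^2 - 4*(-0.49)*1 = 0.1764 - (-1.96) = 2.1364.
  D >= 0, so the roots are real: z = (-b +/- sqrt(D)) / (2a) = (0.42 +/- 1.461643) / (-0.98).
    z_1 = (0.42 + 1.461643) / (-0.98) = -1.92,   |z_1| = 1.92.
    z_2 = (0.42 - 1.461643) / (-0.98) = 1.0629,   |z_2| = 1.0629.
Moduli of all roots: 1.2500, 1.9200, 1.0629.
All moduli strictly greater than 1? Yes.
Verdict: Stationary.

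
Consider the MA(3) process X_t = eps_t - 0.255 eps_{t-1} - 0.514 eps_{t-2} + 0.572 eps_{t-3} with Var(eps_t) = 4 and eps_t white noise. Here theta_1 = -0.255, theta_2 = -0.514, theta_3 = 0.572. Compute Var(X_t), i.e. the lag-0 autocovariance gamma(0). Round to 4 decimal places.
\gamma(0) = 6.6256

For an MA(q) process X_t = eps_t + sum_i theta_i eps_{t-i} with
Var(eps_t) = sigma^2, the variance is
  gamma(0) = sigma^2 * (1 + sum_i theta_i^2).
  sum_i theta_i^2 = (-0.255)^2 + (-0.514)^2 + (0.572)^2 = 0.065025 + 0.264196 + 0.327184 = 0.656405.
  gamma(0) = 4 * (1 + 0.656405) = 4 * 1.656405 = 6.62562, which rounds to 6.6256.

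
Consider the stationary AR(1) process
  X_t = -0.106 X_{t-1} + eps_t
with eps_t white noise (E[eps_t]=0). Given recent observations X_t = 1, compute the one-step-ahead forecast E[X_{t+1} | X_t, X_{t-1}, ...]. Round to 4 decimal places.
E[X_{t+1} \mid \mathcal F_t] = -0.1060

For an AR(p) model X_t = c + sum_i phi_i X_{t-i} + eps_t, the
one-step-ahead conditional mean is
  E[X_{t+1} | X_t, ...] = c + sum_i phi_i X_{t+1-i}.
Substitute known values:
  E[X_{t+1} | ...] = (-0.106) * (1)
                   = -0.1060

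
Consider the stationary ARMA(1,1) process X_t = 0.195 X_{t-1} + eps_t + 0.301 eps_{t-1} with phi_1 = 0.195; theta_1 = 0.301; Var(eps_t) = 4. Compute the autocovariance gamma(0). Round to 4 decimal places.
\gamma(0) = 5.0230

Multiply the model equation by X_{t-k} and take expectations. With theta_0 = psi_0 = 1 and psi_j the MA(infinity) weights, this gives
  gamma(k) - sum_i phi_i gamma(k-i) = c_k,
  c_k = sigma^2 * sum_{j=k..q} theta_j psi_{j-k}   (c_k = 0 for k > q),
using gamma(-m) = gamma(m).
psi-weights needed (psi_j = theta_j + sum_i phi_i psi_{j-i}):
  psi_1 = theta_1 + phi_1 = 0.301 + (0.195) = 0.496
Right-hand sides:
  c_0 = sigma^2 (1 + theta_1 psi_1) = 4 * (1 + (0.301)(0.496)) = 4 * 1.149296 = 4.597184
  c_1 = sigma^2 theta_1 = 4 * (0.301) = 1.204
  c_2 = 0
Equations for k = 0 and k = 1 (AR order 1):
  gamma(0) = phi_1 gamma(1) + c_0
  gamma(1) = phi_1 gamma(0) + c_1
Substituting the second into the first: gamma(0) (1 - phi_1^2) = c_0 + phi_1 c_1, so
  gamma(0) = (c_0 + phi_1 c_1) / (1 - phi_1^2) = (4.597184 + (0.195)(1.204)) / (1 - (0.195)^2) = 4.831964 / 0.961975 = 5.022962.
Therefore gamma(0) = 5.0230 (to 4 decimal places).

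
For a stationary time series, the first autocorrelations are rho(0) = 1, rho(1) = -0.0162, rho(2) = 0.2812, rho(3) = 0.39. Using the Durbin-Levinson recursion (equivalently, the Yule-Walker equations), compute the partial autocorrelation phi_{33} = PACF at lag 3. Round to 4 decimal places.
\phi_{33} = 0.4320

The PACF at lag k is phi_{kk}, the last component of the solution
to the Yule-Walker system G_k phi = r_k where
  (G_k)_{ij} = rho(|i - j|), (r_k)_i = rho(i), i,j = 1..k.
Equivalently, Durbin-Levinson gives phi_{kk} iteratively:
  phi_{11} = rho(1)
  phi_{kk} = [rho(k) - sum_{j=1..k-1} phi_{k-1,j} rho(k-j)]
            / [1 - sum_{j=1..k-1} phi_{k-1,j} rho(j)],
  phi_{k,j} = phi_{k-1,j} - phi_{kk} phi_{k-1,k-j},  j = 1..k-1.
Step k = 1:
  phi_11 = rho(1) = -0.0162.
Step k = 2:
  phi_22 = [rho(2) - phi_11 rho(1)] / [1 - phi_11 rho(1)] = [0.2812 - (-0.0162)(-0.0162)] / [1 - (-0.0162)(-0.0162)]
         = 0.28093756 / 0.99973756 = 0.281011.
  Update: phi_21 = phi_11 - phi_22 phi_11 = -0.0162 - (0.281011)(-0.0162) = -0.011648.
Step k = 3:
  phi_33 = [rho(3) - phi_21 rho(2) - phi_22 rho(1)] / [1 - phi_21 rho(1) - phi_22 rho(2)]
    numerator   = 0.39 - (-0.011648)(0.2812) - (0.281011)(-0.0162) = 0.39782769
    denominator = 1 - (-0.011648)(-0.0162) - (0.281011)(0.2812) = 0.92079093
  phi_33 = 0.39782769 / 0.92079093 = 0.432.
Therefore phi_{33} = 0.4320.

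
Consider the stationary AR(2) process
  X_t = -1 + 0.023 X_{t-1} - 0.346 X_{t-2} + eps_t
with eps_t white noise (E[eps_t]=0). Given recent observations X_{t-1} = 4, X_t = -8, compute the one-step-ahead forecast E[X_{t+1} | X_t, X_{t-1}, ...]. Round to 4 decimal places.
E[X_{t+1} \mid \mathcal F_t] = -2.5680

For an AR(p) model X_t = c + sum_i phi_i X_{t-i} + eps_t, the
one-step-ahead conditional mean is
  E[X_{t+1} | X_t, ...] = c + sum_i phi_i X_{t+1-i}.
Substitute known values:
  E[X_{t+1} | ...] = -1 + (0.023) * (-8) + (-0.346) * (4)
                   = -2.5680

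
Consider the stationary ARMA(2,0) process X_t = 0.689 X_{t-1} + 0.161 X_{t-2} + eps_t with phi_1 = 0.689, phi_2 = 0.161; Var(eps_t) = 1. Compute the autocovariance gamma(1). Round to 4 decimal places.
\gamma(1) = 2.5892

Multiply the model equation by X_{t-k} and take expectations. With theta_0 = psi_0 = 1 and psi_j the MA(infinity) weights, this gives
  gamma(k) - sum_i phi_i gamma(k-i) = c_k,
  c_k = sigma^2 * sum_{j=k..q} theta_j psi_{j-k}   (c_k = 0 for k > q),
using gamma(-m) = gamma(m).
Pure AR (q = 0): c_0 = sigma^2 = 1, c_k = 0 for k >= 1.
Equations for k = 0, 1, 2 (AR order 2, c_2 = 0):
  (E0) gamma(0) = phi_1 gamma(1) + phi_2 gamma(2) + c_0
  (E1) gamma(1) = phi_1 gamma(0) + phi_2 gamma(1) + c_1
  (E2) gamma(2) = phi_1 gamma(1) + phi_2 gamma(0)
From (E1): gamma(1) = A gamma(0) + B with
  A = phi_1 / (1 - phi_2) = 0.689 / 0.839 = 0.821216,   B = c_1 / (1 - phi_2) = 0 / 0.839 = 0.
Insert (E2) into (E0): gamma(0) (1 - phi_2^2) = phi_1 (1 + phi_2) gamma(1) + c_0.
  phi_1 (1 + phi_2) = (0.689)(1.161) = 0.799929,   1 - phi_2^2 = 0.974079.
Replace gamma(1) by A gamma(0) + B and collect gamma(0):
  gamma(0) [0.974079 - (0.799929)(0.821216)] = c_0 = 1
  gamma(0) * 0.317165 = 1
  gamma(0) = 1 / 0.317165 = 3.152936.
  gamma(1) = A gamma(0) = (0.821216)(3.152936) = 2.58924.
Therefore gamma(1) = 2.5892 (to 4 decimal places).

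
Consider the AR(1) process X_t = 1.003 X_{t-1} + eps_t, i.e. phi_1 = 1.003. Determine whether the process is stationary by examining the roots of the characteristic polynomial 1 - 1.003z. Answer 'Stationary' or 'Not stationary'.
\text{Not stationary}

The AR(p) characteristic polynomial is P(z) = 1 - 1.003z.
Stationarity requires all roots to lie outside the unit circle, i.e. |z| > 1 for every root.
This is linear in z: 1 + (-1.003) z = 0  =>  z = -1/(-1.003) = 0.997009,  |z| = 0.997009.
Moduli of all roots: 0.9970.
All moduli strictly greater than 1? No.
Verdict: Not stationary.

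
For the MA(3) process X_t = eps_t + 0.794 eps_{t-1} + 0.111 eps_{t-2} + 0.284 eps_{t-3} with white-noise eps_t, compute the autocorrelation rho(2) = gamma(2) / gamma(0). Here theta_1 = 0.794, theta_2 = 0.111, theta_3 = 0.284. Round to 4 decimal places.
\rho(2) = 0.1952

For an MA(q) process with theta_0 = 1, the autocovariance is
  gamma(k) = sigma^2 * sum_{i=0..q-k} theta_i * theta_{i+k},
and rho(k) = gamma(k) / gamma(0). Sigma^2 cancels.
  numerator   = (1)*(0.111) + (0.794)*(0.284) = 0.336496.
  denominator = (1)^2 + (0.794)^2 + (0.111)^2 + (0.284)^2 = 1.723413.
  rho(2) = 0.336496 / 1.723413 = 0.1952.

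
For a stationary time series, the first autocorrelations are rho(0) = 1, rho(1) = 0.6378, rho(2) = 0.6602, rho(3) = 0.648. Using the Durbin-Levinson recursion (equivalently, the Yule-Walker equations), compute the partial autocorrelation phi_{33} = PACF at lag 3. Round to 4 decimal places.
\phi_{33} = 0.2770

The PACF at lag k is phi_{kk}, the last component of the solution
to the Yule-Walker system G_k phi = r_k where
  (G_k)_{ij} = rho(|i - j|), (r_k)_i = rho(i), i,j = 1..k.
Equivalently, Durbin-Levinson gives phi_{kk} iteratively:
  phi_{11} = rho(1)
  phi_{kk} = [rho(k) - sum_{j=1..k-1} phi_{k-1,j} rho(k-j)]
            / [1 - sum_{j=1..k-1} phi_{k-1,j} rho(j)],
  phi_{k,j} = phi_{k-1,j} - phi_{kk} phi_{k-1,k-j},  j = 1..k-1.
Step k = 1:
  phi_11 = rho(1) = 0.6378.
Step k = 2:
  phi_22 = [rho(2) - phi_11 rho(1)] / [1 - phi_11 rho(1)] = [0.6602 - (0.6378)(0.6378)] / [1 - (0.6378)(0.6378)]
         = 0.25341116 / 0.59321116 = 0.427185.
  Update: phi_21 = phi_11 - phi_22 phi_11 = 0.6378 - (0.427185)(0.6378) = 0.365341.
Step k = 3:
  phi_33 = [rho(3) - phi_21 rho(2) - phi_22 rho(1)] / [1 - phi_21 rho(1) - phi_22 rho(2)]
    numerator   = 0.648 - (0.365341)(0.6602) - (0.427185)(0.6378) = 0.13434292
    denominator = 1 - (0.365341)(0.6378) - (0.427185)(0.6602) = 0.48495761
  phi_33 = 0.13434292 / 0.48495761 = 0.277.
Therefore phi_{33} = 0.2770.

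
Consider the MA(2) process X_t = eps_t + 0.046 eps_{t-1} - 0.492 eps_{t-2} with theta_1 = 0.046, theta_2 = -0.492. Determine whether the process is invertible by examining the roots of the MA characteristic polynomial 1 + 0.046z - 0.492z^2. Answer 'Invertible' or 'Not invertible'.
\text{Invertible}

The MA(q) characteristic polynomial is P(z) = 1 + 0.046z - 0.492z^2.
Invertibility requires all roots to lie outside the unit circle, i.e. |z| > 1 for every root.
Set 1 + (0.046) z + (-0.492) z^2 = 0, i.e. a z^2 + b z + c = 0 with a = -0.492, b = 0.046, c = 1.
Discriminant D = b^2 - 4ac = (0.046)^2 - 4*(-0.492)*1 = 0.002116 - (-1.968) = 1.970116.
D >= 0, so the roots are real: z = (-b +/- sqrt(D)) / (2a) = (-0.046 +/- 1.403608) / (-0.984).
  z_1 = (-0.046 + 1.403608) / (-0.984) = -1.3797,   |z_1| = 1.3797.
  z_2 = (-0.046 - 1.403608) / (-0.984) = 1.4732,   |z_2| = 1.4732.
Moduli of all roots: 1.3797, 1.4732.
All moduli strictly greater than 1? Yes.
Verdict: Invertible.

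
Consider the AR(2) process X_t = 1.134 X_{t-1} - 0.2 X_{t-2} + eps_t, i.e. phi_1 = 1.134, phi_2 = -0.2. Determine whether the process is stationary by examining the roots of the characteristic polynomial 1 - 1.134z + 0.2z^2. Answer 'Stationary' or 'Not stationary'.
\text{Stationary}

The AR(p) characteristic polynomial is P(z) = 1 - 1.134z + 0.2z^2.
Stationarity requires all roots to lie outside the unit circle, i.e. |z| > 1 for every root.
Set 1 + (-1.134) z + (0.2) z^2 = 0, i.e. a z^2 + b z + c = 0 with a = 0.2, b = -1.134, c = 1.
Discriminant D = b^2 - 4ac = (-1.134)^2 - 4*(0.2)*1 = 1.285956 - (0.8) = 0.485956.
D >= 0, so the roots are real: z = (-b +/- sqrt(D)) / (2a) = (1.134 +/- 0.697105) / (0.4).
  z_1 = (1.134 + 0.697105) / (0.4) = 4.5778,   |z_1| = 4.5778.
  z_2 = (1.134 - 0.697105) / (0.4) = 1.0922,   |z_2| = 1.0922.
Moduli of all roots: 4.5778, 1.0922.
All moduli strictly greater than 1? Yes.
Verdict: Stationary.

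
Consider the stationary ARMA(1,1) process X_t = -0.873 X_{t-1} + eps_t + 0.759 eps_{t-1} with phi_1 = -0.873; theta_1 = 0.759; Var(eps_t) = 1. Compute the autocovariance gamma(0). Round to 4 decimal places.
\gamma(0) = 1.0546

Multiply the model equation by X_{t-k} and take expectations. With theta_0 = psi_0 = 1 and psi_j the MA(infinity) weights, this gives
  gamma(k) - sum_i phi_i gamma(k-i) = c_k,
  c_k = sigma^2 * sum_{j=k..q} theta_j psi_{j-k}   (c_k = 0 for k > q),
using gamma(-m) = gamma(m).
psi-weights needed (psi_j = theta_j + sum_i phi_i psi_{j-i}):
  psi_1 = theta_1 + phi_1 = 0.759 + (-0.873) = -0.114
Right-hand sides:
  c_0 = sigma^2 (1 + theta_1 psi_1) = 1 * (1 + (0.759)(-0.114)) = 1 * 0.913474 = 0.913474
  c_1 = sigma^2 theta_1 = 1 * (0.759) = 0.759
  c_2 = 0
Equations for k = 0 and k = 1 (AR order 1):
  gamma(0) = phi_1 gamma(1) + c_0
  gamma(1) = phi_1 gamma(0) + c_1
Substituting the second into the first: gamma(0) (1 - phi_1^2) = c_0 + phi_1 c_1, so
  gamma(0) = (c_0 + phi_1 c_1) / (1 - phi_1^2) = (0.913474 + (-0.873)(0.759)) / (1 - (-0.873)^2) = 0.250867 / 0.237871 = 1.054635.
Therefore gamma(0) = 1.0546 (to 4 decimal places).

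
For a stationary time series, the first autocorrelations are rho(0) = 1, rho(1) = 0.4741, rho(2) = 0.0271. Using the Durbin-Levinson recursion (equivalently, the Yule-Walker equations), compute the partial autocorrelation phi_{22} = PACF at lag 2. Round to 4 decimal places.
\phi_{22} = -0.2550

The PACF at lag k is phi_{kk}, the last component of the solution
to the Yule-Walker system G_k phi = r_k where
  (G_k)_{ij} = rho(|i - j|), (r_k)_i = rho(i), i,j = 1..k.
Equivalently, Durbin-Levinson gives phi_{kk} iteratively:
  phi_{11} = rho(1)
  phi_{kk} = [rho(k) - sum_{j=1..k-1} phi_{k-1,j} rho(k-j)]
            / [1 - sum_{j=1..k-1} phi_{k-1,j} rho(j)],
  phi_{k,j} = phi_{k-1,j} - phi_{kk} phi_{k-1,k-j},  j = 1..k-1.
Step k = 1:
  phi_11 = rho(1) = 0.4741.
Step k = 2:
  phi_22 = [rho(2) - phi_11 rho(1)] / [1 - phi_11 rho(1)] = [0.0271 - (0.4741)(0.4741)] / [1 - (0.4741)(0.4741)]
         = -0.19767081 / 0.77522919 = -0.255.
Therefore phi_{22} = -0.2550.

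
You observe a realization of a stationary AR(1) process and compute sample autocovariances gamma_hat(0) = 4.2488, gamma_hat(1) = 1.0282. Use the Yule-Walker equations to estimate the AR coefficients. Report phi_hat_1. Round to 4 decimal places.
\hat\phi_{1} = 0.2420

The Yule-Walker equations for an AR(p) process read, in matrix form,
  Gamma_p phi = r_p,   with   (Gamma_p)_{ij} = gamma(|i - j|),
                       (r_p)_i = gamma(i),   i,j = 1..p.
Substitute the sample gammas (Toeplitz matrix and right-hand side of size 1):
  Gamma_p = [[4.2488]]
  r_p     = [1.0282]
With p = 1 this is the single equation gamma(0) phi_1 = gamma(1):
  phi_hat_1 = gamma(1) / gamma(0) = 1.0282 / 4.2488 = 0.2420.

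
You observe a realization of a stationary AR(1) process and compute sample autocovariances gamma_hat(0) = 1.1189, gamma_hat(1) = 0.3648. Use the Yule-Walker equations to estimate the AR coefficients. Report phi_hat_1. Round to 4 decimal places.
\hat\phi_{1} = 0.3260

The Yule-Walker equations for an AR(p) process read, in matrix form,
  Gamma_p phi = r_p,   with   (Gamma_p)_{ij} = gamma(|i - j|),
                       (r_p)_i = gamma(i),   i,j = 1..p.
Substitute the sample gammas (Toeplitz matrix and right-hand side of size 1):
  Gamma_p = [[1.1189]]
  r_p     = [0.3648]
With p = 1 this is the single equation gamma(0) phi_1 = gamma(1):
  phi_hat_1 = gamma(1) / gamma(0) = 0.3648 / 1.1189 = 0.3260.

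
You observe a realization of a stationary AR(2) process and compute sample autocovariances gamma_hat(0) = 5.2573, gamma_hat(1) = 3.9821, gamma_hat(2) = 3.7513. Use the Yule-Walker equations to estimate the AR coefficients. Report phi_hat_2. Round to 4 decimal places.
\hat\phi_{2} = 0.3280

The Yule-Walker equations for an AR(p) process read, in matrix form,
  Gamma_p phi = r_p,   with   (Gamma_p)_{ij} = gamma(|i - j|),
                       (r_p)_i = gamma(i),   i,j = 1..p.
Substitute the sample gammas (Toeplitz matrix and right-hand side of size 2):
  Gamma_p = [[5.2573, 3.9821], [3.9821, 5.2573]]
  r_p     = [3.9821, 3.7513]
Written out:
  5.2573 phi_1 + 3.9821 phi_2 = 3.9821
  3.9821 phi_1 + 5.2573 phi_2 = 3.7513
Solve by Cramer's rule:
  det = gamma(0)^2 - gamma(1)^2 = (5.2573)^2 - (3.9821)^2 = 27.63920329 - 15.85712041 = 11.78208288
  phi_hat_1 = [gamma(1) gamma(0) - gamma(1) gamma(2)] / det = [(3.9821)(5.2573) - (3.9821)(3.7513)] / 11.78208288 = 5.9970426 / 11.78208288 = 0.509
  phi_hat_2 = [gamma(0) gamma(2) - gamma(1)^2] / det = [(5.2573)(3.7513) - (3.9821)^2] / 11.78208288 = 3.86458908 / 11.78208288 = 0.328
So phi_hat = [0.5090, 0.3280].
Therefore phi_hat_2 = 0.3280.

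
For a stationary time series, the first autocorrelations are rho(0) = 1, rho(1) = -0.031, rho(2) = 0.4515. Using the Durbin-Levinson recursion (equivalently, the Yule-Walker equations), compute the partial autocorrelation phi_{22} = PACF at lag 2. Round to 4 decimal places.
\phi_{22} = 0.4510

The PACF at lag k is phi_{kk}, the last component of the solution
to the Yule-Walker system G_k phi = r_k where
  (G_k)_{ij} = rho(|i - j|), (r_k)_i = rho(i), i,j = 1..k.
Equivalently, Durbin-Levinson gives phi_{kk} iteratively:
  phi_{11} = rho(1)
  phi_{kk} = [rho(k) - sum_{j=1..k-1} phi_{k-1,j} rho(k-j)]
            / [1 - sum_{j=1..k-1} phi_{k-1,j} rho(j)],
  phi_{k,j} = phi_{k-1,j} - phi_{kk} phi_{k-1,k-j},  j = 1..k-1.
Step k = 1:
  phi_11 = rho(1) = -0.031.
Step k = 2:
  phi_22 = [rho(2) - phi_11 rho(1)] / [1 - phi_11 rho(1)] = [0.4515 - (-0.031)(-0.031)] / [1 - (-0.031)(-0.031)]
         = 0.450539 / 0.999039 = 0.451.
Therefore phi_{22} = 0.4510.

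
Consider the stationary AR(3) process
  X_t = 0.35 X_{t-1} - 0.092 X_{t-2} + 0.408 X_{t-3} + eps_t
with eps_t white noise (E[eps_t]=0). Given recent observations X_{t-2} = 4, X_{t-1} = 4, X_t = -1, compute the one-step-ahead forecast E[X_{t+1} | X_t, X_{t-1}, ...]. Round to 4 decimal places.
E[X_{t+1} \mid \mathcal F_t] = 0.9140

For an AR(p) model X_t = c + sum_i phi_i X_{t-i} + eps_t, the
one-step-ahead conditional mean is
  E[X_{t+1} | X_t, ...] = c + sum_i phi_i X_{t+1-i}.
Substitute known values:
  E[X_{t+1} | ...] = (0.35) * (-1) + (-0.092) * (4) + (0.408) * (4)
                   = 0.9140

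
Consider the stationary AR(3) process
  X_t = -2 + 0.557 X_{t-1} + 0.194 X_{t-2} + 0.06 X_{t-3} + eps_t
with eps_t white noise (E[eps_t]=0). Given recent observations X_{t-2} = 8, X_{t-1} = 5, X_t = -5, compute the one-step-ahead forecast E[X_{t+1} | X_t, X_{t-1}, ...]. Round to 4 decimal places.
E[X_{t+1} \mid \mathcal F_t] = -3.3350

For an AR(p) model X_t = c + sum_i phi_i X_{t-i} + eps_t, the
one-step-ahead conditional mean is
  E[X_{t+1} | X_t, ...] = c + sum_i phi_i X_{t+1-i}.
Substitute known values:
  E[X_{t+1} | ...] = -2 + (0.557) * (-5) + (0.194) * (5) + (0.06) * (8)
                   = -3.3350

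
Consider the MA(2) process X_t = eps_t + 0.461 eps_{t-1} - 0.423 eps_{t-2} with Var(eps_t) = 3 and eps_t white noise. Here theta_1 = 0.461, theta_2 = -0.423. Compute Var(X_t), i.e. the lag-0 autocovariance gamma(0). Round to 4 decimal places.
\gamma(0) = 4.1744

For an MA(q) process X_t = eps_t + sum_i theta_i eps_{t-i} with
Var(eps_t) = sigma^2, the variance is
  gamma(0) = sigma^2 * (1 + sum_i theta_i^2).
  sum_i theta_i^2 = (0.461)^2 + (-0.423)^2 = 0.212521 + 0.178929 = 0.39145.
  gamma(0) = 3 * (1 + 0.39145) = 3 * 1.39145 = 4.17435, which rounds to 4.1744.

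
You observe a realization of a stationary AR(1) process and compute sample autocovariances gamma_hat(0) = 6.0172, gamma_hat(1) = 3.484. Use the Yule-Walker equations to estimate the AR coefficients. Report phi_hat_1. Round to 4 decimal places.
\hat\phi_{1} = 0.5790

The Yule-Walker equations for an AR(p) process read, in matrix form,
  Gamma_p phi = r_p,   with   (Gamma_p)_{ij} = gamma(|i - j|),
                       (r_p)_i = gamma(i),   i,j = 1..p.
Substitute the sample gammas (Toeplitz matrix and right-hand side of size 1):
  Gamma_p = [[6.0172]]
  r_p     = [3.484]
With p = 1 this is the single equation gamma(0) phi_1 = gamma(1):
  phi_hat_1 = gamma(1) / gamma(0) = 3.484 / 6.0172 = 0.5790.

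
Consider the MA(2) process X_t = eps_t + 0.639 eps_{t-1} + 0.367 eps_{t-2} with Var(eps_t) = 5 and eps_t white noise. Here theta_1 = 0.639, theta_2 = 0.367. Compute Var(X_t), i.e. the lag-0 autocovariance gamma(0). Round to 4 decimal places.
\gamma(0) = 7.7151

For an MA(q) process X_t = eps_t + sum_i theta_i eps_{t-i} with
Var(eps_t) = sigma^2, the variance is
  gamma(0) = sigma^2 * (1 + sum_i theta_i^2).
  sum_i theta_i^2 = (0.639)^2 + (0.367)^2 = 0.408321 + 0.134689 = 0.54301.
  gamma(0) = 5 * (1 + 0.54301) = 5 * 1.54301 = 7.71505, which rounds to 7.7151.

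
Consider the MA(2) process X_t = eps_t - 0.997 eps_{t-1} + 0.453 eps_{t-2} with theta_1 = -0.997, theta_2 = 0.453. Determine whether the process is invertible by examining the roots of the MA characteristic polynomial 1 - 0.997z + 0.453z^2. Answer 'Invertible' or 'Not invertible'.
\text{Invertible}

The MA(q) characteristic polynomial is P(z) = 1 - 0.997z + 0.453z^2.
Invertibility requires all roots to lie outside the unit circle, i.e. |z| > 1 for every root.
Set 1 + (-0.997) z + (0.453) z^2 = 0, i.e. a z^2 + b z + c = 0 with a = 0.453, b = -0.997, c = 1.
Discriminant D = b^2 - 4ac = (-0.997)^2 - 4*(0.453)*1 = 0.994009 - (1.812) = -0.817991.
D < 0, so the roots are the complex-conjugate pair z = (-b +/- i sqrt(-D)) / (2a) = 1.1004 +/- 0.9983i.
For a conjugate pair |z|^2 = z * conj(z) = (product of roots) = c/a = 1/(0.453) = 2.207506, so |z| = sqrt(2.207506) = 1.4858 for both roots.
Moduli of all roots: 1.4858, 1.4858.
All moduli strictly greater than 1? Yes.
Verdict: Invertible.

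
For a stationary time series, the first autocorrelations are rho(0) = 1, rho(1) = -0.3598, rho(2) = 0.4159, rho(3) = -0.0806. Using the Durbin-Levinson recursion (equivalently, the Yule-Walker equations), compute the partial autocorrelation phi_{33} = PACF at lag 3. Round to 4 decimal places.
\phi_{33} = 0.1780

The PACF at lag k is phi_{kk}, the last component of the solution
to the Yule-Walker system G_k phi = r_k where
  (G_k)_{ij} = rho(|i - j|), (r_k)_i = rho(i), i,j = 1..k.
Equivalently, Durbin-Levinson gives phi_{kk} iteratively:
  phi_{11} = rho(1)
  phi_{kk} = [rho(k) - sum_{j=1..k-1} phi_{k-1,j} rho(k-j)]
            / [1 - sum_{j=1..k-1} phi_{k-1,j} rho(j)],
  phi_{k,j} = phi_{k-1,j} - phi_{kk} phi_{k-1,k-j},  j = 1..k-1.
Step k = 1:
  phi_11 = rho(1) = -0.3598.
Step k = 2:
  phi_22 = [rho(2) - phi_11 rho(1)] / [1 - phi_11 rho(1)] = [0.4159 - (-0.3598)(-0.3598)] / [1 - (-0.3598)(-0.3598)]
         = 0.28644396 / 0.87054396 = 0.32904.
  Update: phi_21 = phi_11 - phi_22 phi_11 = -0.3598 - (0.32904)(-0.3598) = -0.241411.
Step k = 3:
  phi_33 = [rho(3) - phi_21 rho(2) - phi_22 rho(1)] / [1 - phi_21 rho(1) - phi_22 rho(2)]
    numerator   = -0.0806 - (-0.241411)(0.4159) - (0.32904)(-0.3598) = 0.13819164
    denominator = 1 - (-0.241411)(-0.3598) - (0.32904)(0.4159) = 0.77629238
  phi_33 = 0.13819164 / 0.77629238 = 0.178.
Therefore phi_{33} = 0.1780.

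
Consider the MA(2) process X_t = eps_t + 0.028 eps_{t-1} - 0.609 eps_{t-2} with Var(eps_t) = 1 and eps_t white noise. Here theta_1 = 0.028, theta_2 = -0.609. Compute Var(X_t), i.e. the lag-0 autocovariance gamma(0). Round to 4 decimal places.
\gamma(0) = 1.3717

For an MA(q) process X_t = eps_t + sum_i theta_i eps_{t-i} with
Var(eps_t) = sigma^2, the variance is
  gamma(0) = sigma^2 * (1 + sum_i theta_i^2).
  sum_i theta_i^2 = (0.028)^2 + (-0.609)^2 = 0.000784 + 0.370881 = 0.371665.
  gamma(0) = 1 * (1 + 0.371665) = 1 * 1.371665 = 1.371665, which rounds to 1.3717.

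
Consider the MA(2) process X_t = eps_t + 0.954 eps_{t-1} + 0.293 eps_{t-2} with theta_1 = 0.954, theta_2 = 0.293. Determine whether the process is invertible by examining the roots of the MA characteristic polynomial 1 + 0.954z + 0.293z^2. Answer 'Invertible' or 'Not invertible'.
\text{Invertible}

The MA(q) characteristic polynomial is P(z) = 1 + 0.954z + 0.293z^2.
Invertibility requires all roots to lie outside the unit circle, i.e. |z| > 1 for every root.
Set 1 + (0.954) z + (0.293) z^2 = 0, i.e. a z^2 + b z + c = 0 with a = 0.293, b = 0.954, c = 1.
Discriminant D = b^2 - 4ac = (0.954)^2 - 4*(0.293)*1 = 0.910116 - (1.172) = -0.261884.
D < 0, so the roots are the complex-conjugate pair z = (-b +/- i sqrt(-D)) / (2a) = -1.628 +/- 0.8733i.
For a conjugate pair |z|^2 = z * conj(z) = (product of roots) = c/a = 1/(0.293) = 3.412969, so |z| = sqrt(3.412969) = 1.8474 for both roots.
Moduli of all roots: 1.8474, 1.8474.
All moduli strictly greater than 1? Yes.
Verdict: Invertible.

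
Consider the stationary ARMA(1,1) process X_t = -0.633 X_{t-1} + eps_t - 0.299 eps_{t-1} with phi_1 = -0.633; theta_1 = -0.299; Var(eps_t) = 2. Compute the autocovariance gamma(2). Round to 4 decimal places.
\gamma(2) = 2.3414

Multiply the model equation by X_{t-k} and take expectations. With theta_0 = psi_0 = 1 and psi_j the MA(infinity) weights, this gives
  gamma(k) - sum_i phi_i gamma(k-i) = c_k,
  c_k = sigma^2 * sum_{j=k..q} theta_j psi_{j-k}   (c_k = 0 for k > q),
using gamma(-m) = gamma(m).
psi-weights needed (psi_j = theta_j + sum_i phi_i psi_{j-i}):
  psi_1 = theta_1 + phi_1 = -0.299 + (-0.633) = -0.932
Right-hand sides:
  c_0 = sigma^2 (1 + theta_1 psi_1) = 2 * (1 + (-0.299)(-0.932)) = 2 * 1.278668 = 2.557336
  c_1 = sigma^2 theta_1 = 2 * (-0.299) = -0.598
  c_2 = 0
Equations for k = 0 and k = 1 (AR order 1):
  gamma(0) = phi_1 gamma(1) + c_0
  gamma(1) = phi_1 gamma(0) + c_1
Substituting the second into the first: gamma(0) (1 - phi_1^2) = c_0 + phi_1 c_1, so
  gamma(0) = (c_0 + phi_1 c_1) / (1 - phi_1^2) = (2.557336 + (-0.633)(-0.598)) / (1 - (-0.633)^2) = 2.93587 / 0.599311 = 4.898742.
  gamma(1) = phi_1 gamma(0) + c_1 = (-0.633)(4.898742) + (-0.598) = -3.698904.
For k = 2 (> q): gamma(2) = phi_1 gamma(1) = (-0.633)(-3.698904) = 2.341406.
Therefore gamma(2) = 2.3414 (to 4 decimal places).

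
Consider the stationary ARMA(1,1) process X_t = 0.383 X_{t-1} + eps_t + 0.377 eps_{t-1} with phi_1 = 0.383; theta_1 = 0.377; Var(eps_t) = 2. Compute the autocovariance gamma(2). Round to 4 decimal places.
\gamma(2) = 0.7807

Multiply the model equation by X_{t-k} and take expectations. With theta_0 = psi_0 = 1 and psi_j the MA(infinity) weights, this gives
  gamma(k) - sum_i phi_i gamma(k-i) = c_k,
  c_k = sigma^2 * sum_{j=k..q} theta_j psi_{j-k}   (c_k = 0 for k > q),
using gamma(-m) = gamma(m).
psi-weights needed (psi_j = theta_j + sum_i phi_i psi_{j-i}):
  psi_1 = theta_1 + phi_1 = 0.377 + (0.383) = 0.76
Right-hand sides:
  c_0 = sigma^2 (1 + theta_1 psi_1) = 2 * (1 + (0.377)(0.76)) = 2 * 1.28652 = 2.57304
  c_1 = sigma^2 theta_1 = 2 * (0.377) = 0.754
  c_2 = 0
Equations for k = 0 and k = 1 (AR order 1):
  gamma(0) = phi_1 gamma(1) + c_0
  gamma(1) = phi_1 gamma(0) + c_1
Substituting the second into the first: gamma(0) (1 - phi_1^2) = c_0 + phi_1 c_1, so
  gamma(0) = (c_0 + phi_1 c_1) / (1 - phi_1^2) = (2.57304 + (0.383)(0.754)) / (1 - (0.383)^2) = 2.861822 / 0.853311 = 3.353785.
  gamma(1) = phi_1 gamma(0) + c_1 = (0.383)(3.353785) + (0.754) = 2.0385.
For k = 2 (> q): gamma(2) = phi_1 gamma(1) = (0.383)(2.0385) = 0.780745.
Therefore gamma(2) = 0.7807 (to 4 decimal places).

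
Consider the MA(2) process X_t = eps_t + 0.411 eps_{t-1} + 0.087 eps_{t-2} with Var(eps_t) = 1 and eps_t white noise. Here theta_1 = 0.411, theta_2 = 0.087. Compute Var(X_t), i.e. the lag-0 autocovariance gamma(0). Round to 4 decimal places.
\gamma(0) = 1.1765

For an MA(q) process X_t = eps_t + sum_i theta_i eps_{t-i} with
Var(eps_t) = sigma^2, the variance is
  gamma(0) = sigma^2 * (1 + sum_i theta_i^2).
  sum_i theta_i^2 = (0.411)^2 + (0.087)^2 = 0.168921 + 0.007569 = 0.17649.
  gamma(0) = 1 * (1 + 0.17649) = 1 * 1.17649 = 1.17649, which rounds to 1.1765.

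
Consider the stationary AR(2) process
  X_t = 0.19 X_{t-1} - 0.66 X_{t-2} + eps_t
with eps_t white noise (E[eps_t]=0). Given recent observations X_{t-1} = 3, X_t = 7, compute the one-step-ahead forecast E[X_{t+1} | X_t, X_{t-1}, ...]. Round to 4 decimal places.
E[X_{t+1} \mid \mathcal F_t] = -0.6500

For an AR(p) model X_t = c + sum_i phi_i X_{t-i} + eps_t, the
one-step-ahead conditional mean is
  E[X_{t+1} | X_t, ...] = c + sum_i phi_i X_{t+1-i}.
Substitute known values:
  E[X_{t+1} | ...] = (0.19) * (7) + (-0.66) * (3)
                   = -0.6500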